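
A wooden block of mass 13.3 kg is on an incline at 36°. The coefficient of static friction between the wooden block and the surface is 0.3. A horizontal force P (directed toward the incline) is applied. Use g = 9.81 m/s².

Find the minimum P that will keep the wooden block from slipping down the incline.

The wooden block tends to slide down (tan θ > μ_s), so at the point of impending slip friction acts up-slope at its limit: f = μ_s N.
Perpendicular to the incline: N = m g cos θ + P sin θ.
Along the incline: P cos θ + μ_s N = m g sin θ, i.e. P cos θ + μ_s (m g cos θ + P sin θ) = m g sin θ.
Solving, P (cos θ + μ_s sin θ) = m g (sin θ − μ_s cos θ), so P = 130×0.3451/0.9854 = 45.7 N.

P_min ≈ 45.7 N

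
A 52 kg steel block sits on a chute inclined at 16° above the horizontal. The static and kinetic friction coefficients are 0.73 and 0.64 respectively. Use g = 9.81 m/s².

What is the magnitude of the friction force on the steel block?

Perpendicular to the surface, N = m g cos θ = 52·9.81·cos 16° = 490.4 N.
Along the slope the weight component is m g sin θ = 140.6 N; friction must supply exactly this, acting up-slope.
Maximum static friction available: μ_s N = 0.73 × 490.4 = 358 N.
Since |140.6| ≤ 358 N, no slip — friction simply equals what equilibrium demands.

f ≈ 141 N (up the incline)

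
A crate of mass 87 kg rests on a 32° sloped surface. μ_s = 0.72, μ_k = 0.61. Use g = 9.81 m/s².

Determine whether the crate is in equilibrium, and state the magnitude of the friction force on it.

f ≈ 452 N

N = m g cos θ = 724 N.
Down-slope weight component: m g sin θ = 452 N.
μ_s N = 521 N.
452 ≤ 521 N, so it stays put; friction = 452 N.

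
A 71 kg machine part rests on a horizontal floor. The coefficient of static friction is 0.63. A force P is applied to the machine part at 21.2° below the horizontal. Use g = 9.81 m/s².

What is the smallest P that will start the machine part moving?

P ≈ 623 N

N = m g + P sin α (the push presses the machine part into the horizontal floor).
At impending slip, P cos α = μ_s N = μ_s (m g + P sin α).
Solving: P (cos α − μ_s sin α) = μ_s m g → P = 0.63×697/(cos 21.2° − 0.63 sin 21.2°) = 439/0.7045 = 623 N.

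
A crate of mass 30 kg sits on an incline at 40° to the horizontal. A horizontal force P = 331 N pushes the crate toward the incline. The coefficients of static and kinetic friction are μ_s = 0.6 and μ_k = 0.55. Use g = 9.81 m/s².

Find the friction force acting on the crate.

f ≈ 64.4 N (down the incline)

The horizontal push has a component P sin θ into the surface, so N = m g cos θ + P sin θ = 225.4 + 212.8 = 438.2 N.
Along the incline, the net driving force (taking up-slope positive) is P cos θ − m g sin θ = 253.6 − 189.2 = 64.39 N, so equilibrium requires friction f = -64.39 N (down-slope).
The limit of static friction is μ_s N = 262.9 N.
Since 64.39 N is within the 262.9 N limit, the crate stays put and friction is exactly 64.4 N.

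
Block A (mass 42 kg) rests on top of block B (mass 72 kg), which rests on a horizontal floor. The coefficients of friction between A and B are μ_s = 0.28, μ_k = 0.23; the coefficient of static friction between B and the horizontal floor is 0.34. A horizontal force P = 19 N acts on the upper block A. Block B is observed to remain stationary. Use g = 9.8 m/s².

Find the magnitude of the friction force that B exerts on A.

f ≈ 19 N

Between the blocks, N₁ = m_A g = 411.6 N.
So the A–B interface can sustain at most μ_s N₁ = 115.2 N of static friction.
P = 19 N is within that limit, so A and B move together (both at rest); the A–B friction is simply f₁ = P = 19 N.
By Newton's third law B feels 19 N forward from A. With B stationary, the floor's static friction on B balances it: f₂ = 19 N (well within μ_s(m_A+m_B)g = 379.8 N).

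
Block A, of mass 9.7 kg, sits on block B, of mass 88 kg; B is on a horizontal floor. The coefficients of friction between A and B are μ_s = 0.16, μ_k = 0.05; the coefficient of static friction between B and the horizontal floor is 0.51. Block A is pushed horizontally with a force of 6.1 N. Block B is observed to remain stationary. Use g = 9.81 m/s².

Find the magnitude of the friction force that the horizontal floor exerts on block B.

f ≈ 6.1 N

The normal force B exerts on A is simply A's weight, N₁ = 95.16 N.
Maximum static friction on A from B: μ_s N₁ = 0.16×95.16 = 15.23 N.
P = 6.1 N is within that limit, so A and B move together (both at rest); the A–B friction is simply f₁ = P = 6.1 N.
B experiences an equal 6.1 N forward from A (third law). B is in equilibrium, so the floor supplies f₂ = 6.1 N of static friction (limit μ_s(m_A+m_B)g = 488.8 N, not exceeded).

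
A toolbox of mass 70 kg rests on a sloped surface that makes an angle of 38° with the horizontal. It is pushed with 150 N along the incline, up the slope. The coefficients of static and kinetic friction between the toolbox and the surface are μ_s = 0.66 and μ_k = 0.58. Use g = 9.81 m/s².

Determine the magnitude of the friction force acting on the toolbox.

Perpendicular to the surface, N = m g cos θ = 70·9.81·cos 38° = 541.1 N.
Parallel to the incline, ΣF = 0 gives f = m g sin θ − P = 422.8 − 150 = 272.8 N (up-slope positive).
Maximum static friction available: μ_s N = 0.66 × 541.1 = 357.1 N.
Since |272.8| ≤ 357.1 N, the toolbox remains in static equilibrium and friction takes exactly the required value.

f ≈ 273 N (up the incline)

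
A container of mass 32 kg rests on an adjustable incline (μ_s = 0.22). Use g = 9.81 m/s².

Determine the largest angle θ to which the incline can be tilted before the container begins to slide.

θ_max ≈ 12.4°

At the slip threshold, m g sin θ = μ_s · m g cos θ, so tan θ = μ_s.
θ_max = arctan(0.22) = 12.4°.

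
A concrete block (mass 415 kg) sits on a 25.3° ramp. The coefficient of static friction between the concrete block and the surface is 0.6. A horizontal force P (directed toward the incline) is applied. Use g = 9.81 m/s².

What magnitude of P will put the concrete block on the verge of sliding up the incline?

At impending motion up the slope, friction acts down-slope at its limit: f = μ_s N.
Perpendicular to the incline: N = m g cos θ + P sin θ.
Along the incline: P cos θ = m g sin θ + μ_s N = m g sin θ + μ_s (m g cos θ + P sin θ).
Solving, P (cos θ − μ_s sin θ) = m g (sin θ + μ_s cos θ), so P = 415×9.81×(sin 25.3° + 0.6 cos 25.3°)/(cos 25.3° − 0.6 sin 25.3°) = 4070×0.9698/0.6477 = 6100 N.

P ≈ 6100 N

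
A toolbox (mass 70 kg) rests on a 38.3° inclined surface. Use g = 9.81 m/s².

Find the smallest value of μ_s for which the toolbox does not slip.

μ_s,min ≈ 0.79

At the slip threshold m g sin θ = μ_s m g cos θ, so μ_s,min = tan θ.
μ_s,min = tan 38.3° = 0.79.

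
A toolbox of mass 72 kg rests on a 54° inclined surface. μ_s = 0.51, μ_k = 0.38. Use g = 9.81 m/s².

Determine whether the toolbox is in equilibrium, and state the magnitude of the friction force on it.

f ≈ 158 N

N = m g cos θ = 415 N.
Down-slope weight component: m g sin θ = 571 N.
μ_s N = 212 N.
571 > 212 N, so it slides; kinetic friction f = μ_k N = 0.38×415 = 158 N.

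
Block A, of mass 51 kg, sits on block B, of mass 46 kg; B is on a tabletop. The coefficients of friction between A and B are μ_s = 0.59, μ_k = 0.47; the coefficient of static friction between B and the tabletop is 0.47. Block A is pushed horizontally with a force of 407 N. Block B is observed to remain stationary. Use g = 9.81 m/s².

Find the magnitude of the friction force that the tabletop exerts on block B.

f ≈ 235 N

Between the blocks, N₁ = m_A g = 500.3 N.
Maximum static friction on A from B: μ_s N₁ = 0.59×500.3 = 295.2 N.
P = 407 N exceeds that limit, so A slips over B and the interface friction becomes kinetic: f₁ = μ_k N₁ = 0.47×500.3 = 235 N.
By Newton's third law B feels 235 N forward from A. With B stationary, the floor's static friction on B balances it: f₂ = 235 N (well within μ_s(m_A+m_B)g = 447.2 N).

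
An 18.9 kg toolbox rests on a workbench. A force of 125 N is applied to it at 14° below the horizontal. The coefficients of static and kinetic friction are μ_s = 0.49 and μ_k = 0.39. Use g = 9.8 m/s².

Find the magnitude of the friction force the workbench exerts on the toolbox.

N = m g + P sin α = 185.2 + 125×sin 14° = 215.5 N.
Horizontally, friction must balance P cos α = 121.3 N.
μ_s N = 0.49 × 215.5 = 105.6 N.
121.3 > 105.6 N → the toolbox slides; f = μ_k N = 0.39×215.5 = 84 N.

f ≈ 84 N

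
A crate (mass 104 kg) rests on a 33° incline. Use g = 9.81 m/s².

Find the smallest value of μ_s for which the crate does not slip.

μ_s,min ≈ 0.649

At the slip threshold m g sin θ = μ_s m g cos θ, so μ_s,min = tan θ.
μ_s,min = tan 33° = 0.649.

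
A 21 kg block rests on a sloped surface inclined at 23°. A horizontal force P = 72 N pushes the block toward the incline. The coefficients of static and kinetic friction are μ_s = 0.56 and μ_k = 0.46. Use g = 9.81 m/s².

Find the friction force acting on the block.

The horizontal push has a component P sin θ into the surface, so N = m g cos θ + P sin θ = 189.6 + 28.13 = 217.8 N.
Parallel to the incline: P cos θ − m g sin θ = 66.28 − 80.49 = -14.22 N; the friction needed to balance this is 14.22 N acting up the slope.
Maximum static friction: μ_s N = 0.56 × 217.8 = 121.9 N.
|f_req| = 14.22 ≤ 121.9 N → the block is in equilibrium; friction equals the required value.

f ≈ 14.2 N (up the incline)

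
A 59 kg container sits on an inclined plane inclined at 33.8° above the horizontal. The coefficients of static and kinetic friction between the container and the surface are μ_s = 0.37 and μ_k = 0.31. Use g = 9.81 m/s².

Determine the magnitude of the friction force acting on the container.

f ≈ 149 N (up the incline)

Normal force: N = m g cos θ = 59 × 9.81 × cos 33.8° = 481 N.
Along the slope the weight component is m g sin θ = 322 N; friction must supply exactly this, acting up-slope.
Static friction can supply at most μ_s N = 178 N.
Since |322| > 178 N, static friction cannot hold it; the container slides down the incline and kinetic friction applies: f = μ_k N = 0.31 × 481 = 149 N.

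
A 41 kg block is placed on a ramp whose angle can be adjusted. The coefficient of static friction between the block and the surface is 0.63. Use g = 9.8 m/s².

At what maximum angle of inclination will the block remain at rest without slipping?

θ_max ≈ 32.2°

At the slip threshold, m g sin θ = μ_s · m g cos θ, so tan θ = μ_s.
θ_max = arctan(0.63) = 32.2°.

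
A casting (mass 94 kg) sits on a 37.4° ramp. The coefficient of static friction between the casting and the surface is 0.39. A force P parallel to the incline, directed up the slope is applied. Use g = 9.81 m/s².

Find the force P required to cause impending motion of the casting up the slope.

P ≈ 846 N

At impending motion up the slope, friction acts down-slope at its limit: f = μ_s N.
P is parallel to the surface, so N = m g cos θ = 733 N.
Along the incline: P = m g sin θ + μ_s N = 560 + 0.39×733 = 846 N.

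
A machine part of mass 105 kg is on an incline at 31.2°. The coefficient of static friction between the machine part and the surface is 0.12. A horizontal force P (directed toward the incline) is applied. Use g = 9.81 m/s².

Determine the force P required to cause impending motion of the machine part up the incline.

P ≈ 806 N

At impending motion up the slope, friction acts down-slope at its limit: f = μ_s N.
Perpendicular to the incline: N = m g cos θ + P sin θ.
Along the incline: P cos θ = m g sin θ + μ_s N = m g sin θ + μ_s (m g cos θ + P sin θ).
Solving, P (cos θ − μ_s sin θ) = m g (sin θ + μ_s cos θ), so P = 105×9.81×(sin 31.2° + 0.12 cos 31.2°)/(cos 31.2° − 0.12 sin 31.2°) = 1030×0.6207/0.7932 = 806 N.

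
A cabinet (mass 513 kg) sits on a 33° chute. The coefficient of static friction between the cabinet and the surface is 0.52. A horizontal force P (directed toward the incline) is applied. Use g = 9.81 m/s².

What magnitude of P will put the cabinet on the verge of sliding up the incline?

At impending motion up the slope, friction acts down-slope at its limit: f = μ_s N.
Perpendicular to the incline: N = m g cos θ + P sin θ.
Along the incline: P cos θ = m g sin θ + μ_s N = m g sin θ + μ_s (m g cos θ + P sin θ).
Solving, P (cos θ − μ_s sin θ) = m g (sin θ + μ_s cos θ), so P = 513×9.81×(sin 33° + 0.52 cos 33°)/(cos 33° − 0.52 sin 33°) = 5030×0.9807/0.5555 = 8890 N.

P ≈ 8890 N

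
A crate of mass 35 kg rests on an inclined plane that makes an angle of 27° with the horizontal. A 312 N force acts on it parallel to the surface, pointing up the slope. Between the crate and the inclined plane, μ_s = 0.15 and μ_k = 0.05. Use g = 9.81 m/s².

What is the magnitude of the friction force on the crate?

The normal reaction is N = m g cos θ = 305.9 N.
For equilibrium along the incline the friction force must supply f = m g sin θ − P = 155.9 − 312 = -156.1 N (positive meaning up-slope).
Static friction can supply at most μ_s N = 45.89 N.
|-156.1| exceeds 45.89 N, so the crate slips up-slope; friction is kinetic, f = μ_k N = 0.05×305.9 = 15.3 N.

f ≈ 15.3 N (down the incline)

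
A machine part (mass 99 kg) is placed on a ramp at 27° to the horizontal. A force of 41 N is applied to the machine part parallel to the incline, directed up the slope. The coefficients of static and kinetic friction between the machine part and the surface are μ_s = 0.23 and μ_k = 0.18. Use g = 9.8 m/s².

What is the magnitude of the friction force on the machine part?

f ≈ 156 N (up the incline)

Normal force: N = m g cos θ = 99 × 9.8 × cos 27° = 864.5 N.
The friction needed for equilibrium is m g sin θ − P = 440.5 − 41 = 399.5 N, measured positive up-slope.
Static friction can supply at most μ_s N = 198.8 N.
|399.5| exceeds 198.8 N, so the machine part slips down-slope; friction is kinetic, f = μ_k N = 0.18×864.5 = 156 N.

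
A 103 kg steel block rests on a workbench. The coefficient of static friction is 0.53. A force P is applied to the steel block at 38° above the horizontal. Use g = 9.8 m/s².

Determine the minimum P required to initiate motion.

P ≈ 480 N

N = m g − P sin α (the pull lifts the steel block).
At impending slip, P cos α = μ_s N = μ_s (m g − P sin α).
Solving: P (cos α + μ_s sin α) = μ_s m g → P = 0.53×1010/(cos 38° + 0.53 sin 38°) = 535/1.114 = 480 N.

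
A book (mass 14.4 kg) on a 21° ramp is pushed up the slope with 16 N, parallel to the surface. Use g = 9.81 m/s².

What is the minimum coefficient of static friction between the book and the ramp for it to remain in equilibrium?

N = m g cos θ = 131.9 N.
Friction must make up the shortfall along the incline: f = m g sin θ − P = 50.62 − 16 = 34.62 N.
At the threshold f = μ_s N, so μ_s,min = 34.62/131.9 = 0.263.

μ_s,min ≈ 0.263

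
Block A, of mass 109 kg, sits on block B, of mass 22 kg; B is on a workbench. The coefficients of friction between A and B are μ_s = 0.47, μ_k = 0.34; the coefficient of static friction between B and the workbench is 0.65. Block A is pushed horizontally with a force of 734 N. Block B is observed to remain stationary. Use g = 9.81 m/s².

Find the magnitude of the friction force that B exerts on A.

f ≈ 364 N

The normal force B exerts on A is simply A's weight, N₁ = 1069 N.
So the A–B interface can sustain at most μ_s N₁ = 502.6 N of static friction.
P = 734 N exceeds that limit, so A slips over B and the interface friction becomes kinetic: f₁ = μ_k N₁ = 0.34×1069 = 364 N.
B experiences an equal 364 N forward from A (third law). B is in equilibrium, so the floor supplies f₂ = 364 N of static friction (limit μ_s(m_A+m_B)g = 835.3 N, not exceeded).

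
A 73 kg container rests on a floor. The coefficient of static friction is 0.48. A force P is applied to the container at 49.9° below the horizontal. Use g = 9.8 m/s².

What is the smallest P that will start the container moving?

N = m g + P sin α (the push presses the container into the floor).
At impending slip, P cos α = μ_s N = μ_s (m g + P sin α).
Solving: P (cos α − μ_s sin α) = μ_s m g → P = 0.48×715/(cos 49.9° − 0.48 sin 49.9°) = 343/0.277 = 1240 N.

P ≈ 1240 N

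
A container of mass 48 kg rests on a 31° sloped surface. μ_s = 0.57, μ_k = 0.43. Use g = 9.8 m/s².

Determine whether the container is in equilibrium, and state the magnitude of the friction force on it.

f ≈ 173 N

N = m g cos θ = 403 N.
Down-slope weight component: m g sin θ = 242 N.
μ_s N = 230 N.
242 > 230 N, so it slides; kinetic friction f = μ_k N = 0.43×403 = 173 N.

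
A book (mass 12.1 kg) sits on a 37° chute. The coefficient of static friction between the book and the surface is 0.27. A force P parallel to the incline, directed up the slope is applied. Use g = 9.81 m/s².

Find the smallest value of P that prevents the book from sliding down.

The book tends to slide down (tan θ > μ_s), so at the point of impending slip friction acts up-slope at its limit: f = μ_s N.
P is parallel to the surface, so N = m g cos θ = 94.8 N.
Along the incline: P + μ_s N = m g sin θ, so P = 71.4 − 0.27×94.8 = 45.8 N.

P_min ≈ 45.8 N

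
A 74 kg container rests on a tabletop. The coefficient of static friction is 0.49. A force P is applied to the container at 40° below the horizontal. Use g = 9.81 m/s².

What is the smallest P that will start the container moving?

N = m g + P sin α (the push presses the container into the tabletop).
At impending slip, P cos α = μ_s N = μ_s (m g + P sin α).
Solving: P (cos α − μ_s sin α) = μ_s m g → P = 0.49×726/(cos 40° − 0.49 sin 40°) = 356/0.4511 = 789 N.

P ≈ 789 N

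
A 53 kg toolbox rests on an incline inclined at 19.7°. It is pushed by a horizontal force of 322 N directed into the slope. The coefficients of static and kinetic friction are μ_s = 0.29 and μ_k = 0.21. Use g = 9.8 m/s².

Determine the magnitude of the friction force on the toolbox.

f ≈ 128 N (down the incline)

Normal direction: N = m g cos θ + P sin θ = 597.5 N.
Along the incline, the net driving force (taking up-slope positive) is P cos θ − m g sin θ = 303.2 − 175.1 = 128.1 N, so equilibrium requires friction f = -128.1 N (down-slope).
The limit of static friction is μ_s N = 173.3 N.
Since 128.1 N is within the 173.3 N limit, the toolbox stays put and friction is exactly 128 N.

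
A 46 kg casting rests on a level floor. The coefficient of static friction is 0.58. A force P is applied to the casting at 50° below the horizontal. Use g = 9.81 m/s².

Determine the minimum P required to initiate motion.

P ≈ 1320 N

N = m g + P sin α (the push presses the casting into the level floor).
At impending slip, P cos α = μ_s N = μ_s (m g + P sin α).
Solving: P (cos α − μ_s sin α) = μ_s m g → P = 0.58×451/(cos 50° − 0.58 sin 50°) = 262/0.1985 = 1320 N.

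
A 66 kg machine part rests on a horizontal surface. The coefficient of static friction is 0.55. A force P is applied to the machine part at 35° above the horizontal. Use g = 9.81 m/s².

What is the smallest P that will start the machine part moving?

N = m g − P sin α (the pull lifts the machine part).
At impending slip, P cos α = μ_s N = μ_s (m g − P sin α).
Solving: P (cos α + μ_s sin α) = μ_s m g → P = 0.55×647/(cos 35° + 0.55 sin 35°) = 356/1.135 = 314 N.

P ≈ 314 N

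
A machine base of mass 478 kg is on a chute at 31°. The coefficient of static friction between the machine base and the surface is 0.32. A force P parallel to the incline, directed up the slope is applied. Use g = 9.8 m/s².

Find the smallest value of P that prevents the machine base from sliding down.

The machine base tends to slide down (tan θ > μ_s), so at the point of impending slip friction acts up-slope at its limit: f = μ_s N.
P is parallel to the surface, so N = m g cos θ = 4020 N.
Along the incline: P + μ_s N = m g sin θ, so P = 2410 − 0.32×4020 = 1130 N.

P_min ≈ 1130 N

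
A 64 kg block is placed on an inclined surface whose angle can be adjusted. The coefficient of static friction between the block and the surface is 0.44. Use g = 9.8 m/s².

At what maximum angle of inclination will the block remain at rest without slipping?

At the slip threshold, m g sin θ = μ_s · m g cos θ, so tan θ = μ_s.
θ_max = arctan(0.44) = 23.7°.

θ_max ≈ 23.7°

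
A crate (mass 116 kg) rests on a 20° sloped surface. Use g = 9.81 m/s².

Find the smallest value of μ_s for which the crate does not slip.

At the slip threshold m g sin θ = μ_s m g cos θ, so μ_s,min = tan θ.
μ_s,min = tan 20° = 0.364.

μ_s,min ≈ 0.364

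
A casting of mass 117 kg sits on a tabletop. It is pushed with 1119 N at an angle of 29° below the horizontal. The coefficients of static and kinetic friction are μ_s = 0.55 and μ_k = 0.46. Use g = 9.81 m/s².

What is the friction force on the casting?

f ≈ 778 N

The vertical component of P adds to the normal force: N = m g + P sin α = 1148 + 542.5 = 1690 N.
Horizontally, friction must balance P cos α = 978.7 N.
μ_s N = 0.55 × 1690 = 929.6 N.
The required friction exceeds μ_s N, so the casting moves and f = μ_k N = 778 N.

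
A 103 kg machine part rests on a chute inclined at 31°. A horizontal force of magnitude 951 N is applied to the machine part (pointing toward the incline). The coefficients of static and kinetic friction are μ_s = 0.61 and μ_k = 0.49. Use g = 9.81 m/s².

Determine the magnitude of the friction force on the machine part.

f ≈ 295 N (down the incline)

Resolve perpendicular to the incline: N = m g cos θ + P sin θ = 103×9.81×cos 31° + 951×sin 31° = 1356 N.
Along the incline, the net driving force (taking up-slope positive) is P cos θ − m g sin θ = 815.2 − 520.4 = 294.8 N, so equilibrium requires friction f = -294.8 N (down-slope).
The limit of static friction is μ_s N = 827.1 N.
Since 294.8 N is within the 827.1 N limit, the machine part stays put and friction is exactly 295 N.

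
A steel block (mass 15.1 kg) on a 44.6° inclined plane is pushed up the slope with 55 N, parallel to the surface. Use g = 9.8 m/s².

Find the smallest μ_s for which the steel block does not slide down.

μ_s,min ≈ 0.464

N = m g cos θ = 105.4 N.
Friction must make up the shortfall along the incline: f = m g sin θ − P = 103.9 − 55 = 48.9 N.
At the threshold f = μ_s N, so μ_s,min = 48.9/105.4 = 0.464.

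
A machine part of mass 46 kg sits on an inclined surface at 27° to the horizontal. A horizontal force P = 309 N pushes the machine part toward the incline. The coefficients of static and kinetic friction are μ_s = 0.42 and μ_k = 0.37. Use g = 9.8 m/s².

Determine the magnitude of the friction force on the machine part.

f ≈ 70.7 N (down the incline)

The horizontal push has a component P sin θ into the surface, so N = m g cos θ + P sin θ = 401.7 + 140.3 = 541.9 N.
Parallel to the incline: P cos θ − m g sin θ = 275.3 − 204.7 = 70.66 N; the friction needed to balance this is 70.66 N acting down the slope.
Maximum static friction: μ_s N = 0.42 × 541.9 = 227.6 N.
|f_req| = 70.66 ≤ 227.6 N → the machine part is in equilibrium; friction equals the required value.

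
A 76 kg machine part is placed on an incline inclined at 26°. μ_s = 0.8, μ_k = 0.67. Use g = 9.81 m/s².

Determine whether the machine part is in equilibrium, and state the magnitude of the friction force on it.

N = m g cos θ = 670 N.
Down-slope weight component: m g sin θ = 327 N.
μ_s N = 536 N.
327 ≤ 536 N, so it stays put; friction = 327 N.

f ≈ 327 N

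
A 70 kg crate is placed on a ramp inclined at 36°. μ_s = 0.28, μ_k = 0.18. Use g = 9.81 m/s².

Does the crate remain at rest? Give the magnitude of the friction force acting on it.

f ≈ 100 N

N = m g cos θ = 556 N.
Down-slope weight component: m g sin θ = 404 N.
μ_s N = 156 N.
404 > 156 N, so it slides; kinetic friction f = μ_k N = 0.18×556 = 100 N.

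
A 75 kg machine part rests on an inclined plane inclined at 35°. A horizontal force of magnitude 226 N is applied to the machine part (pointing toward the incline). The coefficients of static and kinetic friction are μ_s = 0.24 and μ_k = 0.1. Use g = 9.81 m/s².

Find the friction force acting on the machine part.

The horizontal push has a component P sin θ into the surface, so N = m g cos θ + P sin θ = 602.7 + 129.6 = 732.3 N.
Along the incline, the net driving force (taking up-slope positive) is P cos θ − m g sin θ = 185.1 − 422 = -236.9 N, so equilibrium requires friction f = 236.9 N (up-slope).
The limit of static friction is μ_s N = 175.8 N.
|f_req| = 236.9 > 175.8 N → the machine part slides down the incline; f = μ_k N = 0.1 × 732.3 = 73.2 N.

f ≈ 73.2 N (up the incline)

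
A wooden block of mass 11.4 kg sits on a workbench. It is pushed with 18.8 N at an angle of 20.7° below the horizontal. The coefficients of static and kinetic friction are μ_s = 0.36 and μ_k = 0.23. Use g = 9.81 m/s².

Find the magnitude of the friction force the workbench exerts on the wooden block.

f ≈ 17.6 N

N = m g + P sin α = 111.8 + 18.8×sin 20.7° = 118.5 N.
The horizontal driving force is P cos α = 17.59 N, so equilibrium needs friction f = 17.59 N.
The static-friction limit is μ_s N = 42.65 N.
Since 17.59 N does not exceed the limit, the wooden block stays at rest and f = 17.6 N.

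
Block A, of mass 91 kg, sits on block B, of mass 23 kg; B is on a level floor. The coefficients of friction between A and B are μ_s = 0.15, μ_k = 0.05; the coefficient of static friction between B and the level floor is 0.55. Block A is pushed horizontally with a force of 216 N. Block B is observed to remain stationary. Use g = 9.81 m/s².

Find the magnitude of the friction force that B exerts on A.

Between the blocks, N₁ = m_A g = 892.7 N.
Maximum static friction on A from B: μ_s N₁ = 0.15×892.7 = 133.9 N.
P = 216 N exceeds that limit, so A slips over B and the interface friction becomes kinetic: f₁ = μ_k N₁ = 0.05×892.7 = 44.6 N.
By Newton's third law B feels 44.6 N forward from A. With B stationary, the floor's static friction on B balances it: f₂ = 44.6 N (well within μ_s(m_A+m_B)g = 615.1 N).

f ≈ 44.6 N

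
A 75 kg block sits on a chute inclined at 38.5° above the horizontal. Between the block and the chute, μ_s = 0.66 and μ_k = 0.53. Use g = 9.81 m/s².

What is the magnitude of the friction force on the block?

f ≈ 305 N (up the incline)

The normal reaction is N = m g cos θ = 575.8 N.
Along the slope the weight component is m g sin θ = 458 N; friction must supply exactly this, acting up-slope.
The static-friction ceiling is μ_s N = 0.66 × 575.8 = 380 N.
Since |458| > 380 N, static friction cannot hold it; the block slides down the incline and kinetic friction applies: f = μ_k N = 0.53 × 575.8 = 305 N.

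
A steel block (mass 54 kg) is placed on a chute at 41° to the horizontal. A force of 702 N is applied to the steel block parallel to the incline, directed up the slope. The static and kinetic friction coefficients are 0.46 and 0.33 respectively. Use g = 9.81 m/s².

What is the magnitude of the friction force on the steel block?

f ≈ 132 N (down the incline)

Perpendicular to the surface, N = m g cos θ = 54·9.81·cos 41° = 399.8 N.
For equilibrium along the incline the friction force must supply f = m g sin θ − P = 347.5 − 702 = -354.5 N (positive meaning up-slope).
Static friction can supply at most μ_s N = 183.9 N.
|-354.5| exceeds 183.9 N, so the steel block slips up-slope; friction is kinetic, f = μ_k N = 0.33×399.8 = 132 N.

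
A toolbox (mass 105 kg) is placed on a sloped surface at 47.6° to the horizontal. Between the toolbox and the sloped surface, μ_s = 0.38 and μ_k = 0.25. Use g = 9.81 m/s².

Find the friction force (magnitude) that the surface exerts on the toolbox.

Normal force: N = m g cos θ = 105 × 9.81 × cos 47.6° = 694.6 N.
For equilibrium along the incline, friction must balance the weight component: f = m g sin θ = 760.6 N up the slope.
Maximum static friction available: μ_s N = 0.38 × 694.6 = 263.9 N.
|760.6| exceeds 263.9 N, so the toolbox slips down-slope; friction is kinetic, f = μ_k N = 0.25×694.6 = 174 N.

f ≈ 174 N (up the incline)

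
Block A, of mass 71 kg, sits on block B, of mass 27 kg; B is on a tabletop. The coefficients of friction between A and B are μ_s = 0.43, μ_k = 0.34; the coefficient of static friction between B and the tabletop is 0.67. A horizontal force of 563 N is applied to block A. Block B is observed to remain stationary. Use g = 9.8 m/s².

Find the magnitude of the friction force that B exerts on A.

Between the blocks, N₁ = m_A g = 695.8 N.
So the A–B interface can sustain at most μ_s N₁ = 299.2 N of static friction.
Since P = 563 N > 299.2 N, A slides on B; the A–B friction is kinetic: f₁ = μ_k N₁ = 0.34×695.8 = 237 N.
By Newton's third law B feels 237 N forward from A. With B stationary, the floor's static friction on B balances it: f₂ = 237 N (well within μ_s(m_A+m_B)g = 643.5 N).

f ≈ 237 N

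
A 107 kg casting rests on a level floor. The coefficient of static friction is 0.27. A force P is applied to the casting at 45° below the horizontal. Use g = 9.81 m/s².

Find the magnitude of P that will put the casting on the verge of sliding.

P ≈ 549 N

N = m g + P sin α (the push presses the casting into the level floor).
At impending slip, P cos α = μ_s N = μ_s (m g + P sin α).
Solving: P (cos α − μ_s sin α) = μ_s m g → P = 0.27×1050/(cos 45° − 0.27 sin 45°) = 283/0.5162 = 549 N.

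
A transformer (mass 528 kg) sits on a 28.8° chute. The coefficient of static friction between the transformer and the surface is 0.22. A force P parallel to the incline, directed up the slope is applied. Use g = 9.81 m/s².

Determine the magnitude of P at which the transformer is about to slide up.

At impending motion up the slope, friction acts down-slope at its limit: f = μ_s N.
P is parallel to the surface, so N = m g cos θ = 4540 N.
Along the incline: P = m g sin θ + μ_s N = 2500 + 0.22×4540 = 3490 N.

P ≈ 3490 N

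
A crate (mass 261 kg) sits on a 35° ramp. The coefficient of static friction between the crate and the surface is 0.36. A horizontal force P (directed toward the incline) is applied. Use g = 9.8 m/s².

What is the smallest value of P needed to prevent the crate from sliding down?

P_min ≈ 695 N

The crate tends to slide down (tan θ > μ_s), so at the point of impending slip friction acts up-slope at its limit: f = μ_s N.
Perpendicular to the incline: N = m g cos θ + P sin θ.
Along the incline: P cos θ + μ_s N = m g sin θ, i.e. P cos θ + μ_s (m g cos θ + P sin θ) = m g sin θ.
Solving, P (cos θ + μ_s sin θ) = m g (sin θ − μ_s cos θ), so P = 2560×0.2787/1.026 = 695 N.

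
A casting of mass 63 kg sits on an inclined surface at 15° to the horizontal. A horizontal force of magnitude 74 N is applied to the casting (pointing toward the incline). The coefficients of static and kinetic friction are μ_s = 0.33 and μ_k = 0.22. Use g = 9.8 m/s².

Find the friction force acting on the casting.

The horizontal push has a component P sin θ into the surface, so N = m g cos θ + P sin θ = 596.4 + 19.15 = 615.5 N.
Along the incline, the net driving force (taking up-slope positive) is P cos θ − m g sin θ = 71.48 − 159.8 = -88.32 N, so equilibrium requires friction f = 88.32 N (up-slope).
The limit of static friction is μ_s N = 203.1 N.
|f_req| = 88.32 ≤ 203.1 N → the casting is in equilibrium; friction equals the required value.

f ≈ 88.3 N (up the incline)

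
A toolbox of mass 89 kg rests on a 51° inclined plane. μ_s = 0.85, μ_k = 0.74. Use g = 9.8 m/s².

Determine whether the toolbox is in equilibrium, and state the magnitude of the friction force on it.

f ≈ 406 N

N = m g cos θ = 549 N.
Down-slope weight component: m g sin θ = 678 N.
μ_s N = 467 N.
678 > 467 N, so it slides; kinetic friction f = μ_k N = 0.74×549 = 406 N.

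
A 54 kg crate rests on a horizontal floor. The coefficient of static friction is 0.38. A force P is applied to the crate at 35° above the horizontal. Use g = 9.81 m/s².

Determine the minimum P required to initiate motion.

P ≈ 194 N

N = m g − P sin α (the pull lifts the crate).
At impending slip, P cos α = μ_s N = μ_s (m g − P sin α).
Solving: P (cos α + μ_s sin α) = μ_s m g → P = 0.38×530/(cos 35° + 0.38 sin 35°) = 201/1.037 = 194 N.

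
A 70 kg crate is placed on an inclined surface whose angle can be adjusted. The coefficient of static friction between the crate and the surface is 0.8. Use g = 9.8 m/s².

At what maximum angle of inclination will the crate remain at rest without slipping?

θ_max ≈ 38.7°

At the slip threshold, m g sin θ = μ_s · m g cos θ, so tan θ = μ_s.
θ_max = arctan(0.8) = 38.7°.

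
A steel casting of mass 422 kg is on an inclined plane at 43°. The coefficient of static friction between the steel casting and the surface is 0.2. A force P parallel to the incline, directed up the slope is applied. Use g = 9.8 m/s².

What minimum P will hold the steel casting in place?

P_min ≈ 2220 N

The steel casting tends to slide down (tan θ > μ_s), so at the point of impending slip friction acts up-slope at its limit: f = μ_s N.
P is parallel to the surface, so N = m g cos θ = 3020 N.
Along the incline: P + μ_s N = m g sin θ, so P = 2820 − 0.2×3020 = 2220 N.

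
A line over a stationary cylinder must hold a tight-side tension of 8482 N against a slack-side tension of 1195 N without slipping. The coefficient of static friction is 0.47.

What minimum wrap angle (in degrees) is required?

β_min ≈ 239°

T₂/T₁ = e^{μβ} → β = ln(T₂/T₁)/μ.
β = ln(8482/1195)/0.47 = 1.96/0.47 = 4.17 rad.
In degrees: β = 4.17 × 180/π = 239°.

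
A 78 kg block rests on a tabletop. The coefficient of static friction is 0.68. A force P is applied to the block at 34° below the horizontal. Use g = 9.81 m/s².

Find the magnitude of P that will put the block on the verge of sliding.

N = m g + P sin α (the push presses the block into the tabletop).
At impending slip, P cos α = μ_s N = μ_s (m g + P sin α).
Solving: P (cos α − μ_s sin α) = μ_s m g → P = 0.68×765/(cos 34° − 0.68 sin 34°) = 520/0.4488 = 1160 N.

P ≈ 1160 N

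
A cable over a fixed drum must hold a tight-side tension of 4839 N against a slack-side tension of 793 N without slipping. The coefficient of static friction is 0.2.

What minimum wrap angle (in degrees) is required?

β_min ≈ 518°

T₂/T₁ = e^{μβ} → β = ln(T₂/T₁)/μ.
β = ln(4839/793)/0.2 = 1.809/0.2 = 9.043 rad.
In degrees: β = 9.043 × 180/π = 518°.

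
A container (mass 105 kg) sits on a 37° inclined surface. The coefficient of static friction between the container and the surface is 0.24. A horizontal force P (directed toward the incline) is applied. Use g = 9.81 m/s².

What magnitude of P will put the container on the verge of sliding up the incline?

At impending motion up the slope, friction acts down-slope at its limit: f = μ_s N.
Perpendicular to the incline: N = m g cos θ + P sin θ.
Along the incline: P cos θ = m g sin θ + μ_s N = m g sin θ + μ_s (m g cos θ + P sin θ).
Solving, P (cos θ − μ_s sin θ) = m g (sin θ + μ_s cos θ), so P = 105×9.81×(sin 37° + 0.24 cos 37°)/(cos 37° − 0.24 sin 37°) = 1030×0.7935/0.6542 = 1250 N.

P ≈ 1250 N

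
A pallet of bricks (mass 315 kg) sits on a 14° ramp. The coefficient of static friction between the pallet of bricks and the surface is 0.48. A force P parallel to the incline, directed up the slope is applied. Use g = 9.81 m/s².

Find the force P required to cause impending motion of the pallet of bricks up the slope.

P ≈ 2190 N

At impending motion up the slope, friction acts down-slope at its limit: f = μ_s N.
P is parallel to the surface, so N = m g cos θ = 3000 N.
Along the incline: P = m g sin θ + μ_s N = 748 + 0.48×3000 = 2190 N.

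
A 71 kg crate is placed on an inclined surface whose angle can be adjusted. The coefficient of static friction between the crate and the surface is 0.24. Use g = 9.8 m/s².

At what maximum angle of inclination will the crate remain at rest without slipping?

At the slip threshold, m g sin θ = μ_s · m g cos θ, so tan θ = μ_s.
θ_max = arctan(0.24) = 13.5°.

θ_max ≈ 13.5°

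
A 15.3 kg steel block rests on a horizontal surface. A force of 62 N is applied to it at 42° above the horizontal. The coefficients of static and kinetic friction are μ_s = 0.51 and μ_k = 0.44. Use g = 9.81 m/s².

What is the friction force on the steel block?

f ≈ 46.1 N

The vertical component of P reduces the normal force: N = m g − P sin α = 150.1 − 41.49 = 108.6 N.
Horizontally, friction must balance P cos α = 46.07 N.
The static-friction limit is μ_s N = 55.39 N.
46.07 ≤ 55.39 N → static; friction equals the required 46.1 N.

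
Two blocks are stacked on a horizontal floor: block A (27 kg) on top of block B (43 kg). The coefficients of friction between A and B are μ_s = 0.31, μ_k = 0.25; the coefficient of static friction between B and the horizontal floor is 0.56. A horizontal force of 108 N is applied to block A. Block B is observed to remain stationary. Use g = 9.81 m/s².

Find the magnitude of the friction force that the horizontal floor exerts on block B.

f ≈ 66.2 N

The normal force B exerts on A is simply A's weight, N₁ = 264.9 N.
So the A–B interface can sustain at most μ_s N₁ = 82.11 N of static friction.
Since P = 108 N > 82.11 N, A slides on B; the A–B friction is kinetic: f₁ = μ_k N₁ = 0.25×264.9 = 66.2 N.
B experiences an equal 66.2 N forward from A (third law). B is in equilibrium, so the floor supplies f₂ = 66.2 N of static friction (limit μ_s(m_A+m_B)g = 384.6 N, not exceeded).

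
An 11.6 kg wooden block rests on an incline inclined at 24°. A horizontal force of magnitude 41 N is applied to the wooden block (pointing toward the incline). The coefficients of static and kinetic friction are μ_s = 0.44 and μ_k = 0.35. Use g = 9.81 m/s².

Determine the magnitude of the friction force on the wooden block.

f ≈ 8.83 N (up the incline)

Normal direction: N = m g cos θ + P sin θ = 120.6 N.
Parallel to the incline: P cos θ − m g sin θ = 37.46 − 46.29 = -8.83 N; the friction needed to balance this is 8.83 N acting up the slope.
The limit of static friction is μ_s N = 53.08 N.
Since 8.83 N is within the 53.08 N limit, the wooden block stays put and friction is exactly 8.83 N.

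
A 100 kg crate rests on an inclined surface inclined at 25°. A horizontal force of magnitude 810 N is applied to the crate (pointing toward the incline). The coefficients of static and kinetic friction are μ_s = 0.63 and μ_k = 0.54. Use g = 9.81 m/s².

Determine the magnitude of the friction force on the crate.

f ≈ 320 N (down the incline)

The horizontal push has a component P sin θ into the surface, so N = m g cos θ + P sin θ = 889.1 + 342.3 = 1231 N.
Parallel to the incline: P cos θ − m g sin θ = 734.1 − 414.6 = 319.5 N; the friction needed to balance this is 319.5 N acting down the slope.
The limit of static friction is μ_s N = 775.8 N.
Since 319.5 N is within the 775.8 N limit, the crate stays put and friction is exactly 320 N.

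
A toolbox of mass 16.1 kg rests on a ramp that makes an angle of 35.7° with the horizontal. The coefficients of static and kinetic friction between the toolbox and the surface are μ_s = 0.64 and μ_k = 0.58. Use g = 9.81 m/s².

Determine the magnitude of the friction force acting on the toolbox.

f ≈ 74.4 N (up the incline)

The normal reaction is N = m g cos θ = 128.3 N.
For equilibrium along the incline, friction must balance the weight component: f = m g sin θ = 92.17 N up the slope.
Maximum static friction available: μ_s N = 0.64 × 128.3 = 82.09 N.
Since |92.17| > 82.09 N, static friction cannot hold it; the toolbox slides down the incline and kinetic friction applies: f = μ_k N = 0.58 × 128.3 = 74.4 N.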